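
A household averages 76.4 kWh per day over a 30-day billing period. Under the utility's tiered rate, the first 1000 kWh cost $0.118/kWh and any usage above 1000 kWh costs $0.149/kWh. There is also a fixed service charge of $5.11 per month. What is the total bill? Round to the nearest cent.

$315.62

Usage = 76.4 kWh/day × 30 days = 2292 kWh
First 1000 kWh × $0.118 = $118.00
Remaining 1292 kWh × $0.149 = $192.51
Energy charge = $310.51; + service $5.11 = $315.62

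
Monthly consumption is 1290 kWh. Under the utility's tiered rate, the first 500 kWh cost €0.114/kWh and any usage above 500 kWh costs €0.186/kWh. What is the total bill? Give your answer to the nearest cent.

€203.94

First 500 kWh × €0.114 = €57.00
Remaining 790 kWh × €0.186 = €146.94
Total = €203.94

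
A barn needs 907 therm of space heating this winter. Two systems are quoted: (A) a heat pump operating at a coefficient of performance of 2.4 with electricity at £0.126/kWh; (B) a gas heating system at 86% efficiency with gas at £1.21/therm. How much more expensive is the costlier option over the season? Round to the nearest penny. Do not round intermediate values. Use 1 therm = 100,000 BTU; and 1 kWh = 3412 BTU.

£119.46

Heat load = 907 therm × 100,000 = 90,700,000 BTU
Gas: input = 90,700,000 / 0.86 = 105,465,116 BTU = 1,055 therm → 1,055 × £1.21 = £1,276.13
Heat pump: 90,700,000 BTU / 3412 = 26,580 kWh heat; / 2.4 = 11,080 kWh in → × £0.126 = £1,395.59
Difference = |£1,276.13 − £1,395.59| = £119.46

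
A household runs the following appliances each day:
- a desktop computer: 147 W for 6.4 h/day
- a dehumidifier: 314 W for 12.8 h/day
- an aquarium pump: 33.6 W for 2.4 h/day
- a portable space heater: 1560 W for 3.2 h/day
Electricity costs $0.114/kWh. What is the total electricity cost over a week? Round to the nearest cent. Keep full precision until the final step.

$8.01

desktop computer: 147 W × 6.4 h × 7 d = 6,586 Wh = 6.586 kWh
dehumidifier: 314 W × 12.8 h × 7 d = 28,134 Wh = 28.13 kWh
aquarium pump: 33.6 W × 2.4 h × 7 d = 564 Wh = 0.5645 kWh
portable space heater: 1560 W × 3.2 h × 7 d = 34,944 Wh = 34.94 kWh
Total energy = 6.586 + 28.13 + 0.5645 + 34.94 = 70.23 kWh
Cost = 70.23 kWh × $0.114 = $8.01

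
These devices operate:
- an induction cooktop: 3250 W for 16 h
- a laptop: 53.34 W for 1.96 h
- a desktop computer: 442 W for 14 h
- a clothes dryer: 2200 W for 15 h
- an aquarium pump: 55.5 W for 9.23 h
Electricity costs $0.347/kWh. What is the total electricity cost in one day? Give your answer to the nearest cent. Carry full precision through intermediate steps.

induction cooktop: 3250 W × 16 h = 52,000 Wh = 52 kWh
laptop: 53.34 W × 1.96 h = 105 Wh = 0.1045 kWh
desktop computer: 442 W × 14 h = 6,188 Wh = 6.188 kWh
clothes dryer: 2200 W × 15 h = 33,000 Wh = 33 kWh
aquarium pump: 55.5 W × 9.23 h = 512 Wh = 0.5123 kWh
Total energy = 52 + 0.1045 + 6.188 + 33 + 0.5123 = 91.8 kWh
Cost = 91.8 kWh × $0.347 = $31.86

$31.86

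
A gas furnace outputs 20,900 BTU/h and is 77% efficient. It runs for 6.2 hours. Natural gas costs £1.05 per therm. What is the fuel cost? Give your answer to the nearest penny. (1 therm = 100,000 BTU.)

£1.77

Heat delivered = 20,900 BTU/h × 6.2 h = 129,580 BTU
Gas input = 129,580 / 0.77 = 168,286 BTU
= 168,286 / 100,000 = 1.683 therm
Cost = 1.683 × £1.05/therm = £1.77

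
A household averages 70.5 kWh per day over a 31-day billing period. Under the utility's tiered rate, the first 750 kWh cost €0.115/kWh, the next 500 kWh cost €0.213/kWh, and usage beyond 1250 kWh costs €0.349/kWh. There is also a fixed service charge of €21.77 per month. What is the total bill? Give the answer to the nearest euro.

€541

Usage = 70.5 kWh/day × 31 days = 2185.5 kWh
First 750 kWh × €0.115 = €86.25
Next 500 kWh × €0.213 = €106.50
Remaining 935.5 kWh × €0.349 = €326.49
Energy charge = €519.24; + service €21.77 = €541.01 ≈ €541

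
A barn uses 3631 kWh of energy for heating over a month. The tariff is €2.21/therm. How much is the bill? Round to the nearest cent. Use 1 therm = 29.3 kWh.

3631 kWh × (0.03413 therm/kWh) = 123.9 therm
Cost = 123.9 therm × €2.21/therm = €273.87

€273.87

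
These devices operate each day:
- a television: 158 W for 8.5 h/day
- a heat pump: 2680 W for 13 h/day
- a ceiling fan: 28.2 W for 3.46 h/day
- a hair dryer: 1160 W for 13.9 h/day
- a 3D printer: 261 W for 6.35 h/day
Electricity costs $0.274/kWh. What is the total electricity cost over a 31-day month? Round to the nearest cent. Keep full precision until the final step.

television: 158 W × 8.5 h × 31 d = 41,633 Wh = 41.63 kWh
heat pump: 2680 W × 13 h × 31 d = 1,080,040 Wh = 1,080 kWh
ceiling fan: 28.2 W × 3.46 h × 31 d = 3,025 Wh = 3.025 kWh
hair dryer: 1160 W × 13.9 h × 31 d = 499,844 Wh = 499.8 kWh
3D printer: 261 W × 6.35 h × 31 d = 51,378 Wh = 51.38 kWh
Total energy = 41.63 + 1,080 + 3.025 + 499.8 + 51.38 = 1,676 kWh
Cost = 1,676 kWh × $0.274 = $459.20

$459.20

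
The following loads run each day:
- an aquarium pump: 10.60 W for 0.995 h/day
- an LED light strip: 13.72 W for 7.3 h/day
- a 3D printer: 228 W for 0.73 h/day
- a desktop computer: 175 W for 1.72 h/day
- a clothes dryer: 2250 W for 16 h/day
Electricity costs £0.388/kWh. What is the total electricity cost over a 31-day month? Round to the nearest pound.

aquarium pump: 10.60 W × 0.995 h × 31 d = 327 Wh = 0.327 kWh
LED light strip: 13.72 W × 7.3 h × 31 d = 3,105 Wh = 3.105 kWh
3D printer: 228 W × 0.73 h × 31 d = 5,160 Wh = 5.16 kWh
desktop computer: 175 W × 1.72 h × 31 d = 9,331 Wh = 9.331 kWh
clothes dryer: 2250 W × 16 h × 31 d = 1,116,000 Wh = 1,116 kWh
Total energy = 0.327 + 3.105 + 5.16 + 9.331 + 1,116 = 1,134 kWh
Cost = 1,134 kWh × £0.388 = £439.96 ≈ £440

£440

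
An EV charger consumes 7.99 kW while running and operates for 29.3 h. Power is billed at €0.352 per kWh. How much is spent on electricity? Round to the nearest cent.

€82.41

Energy = 7990 W × 29.3 h = 234,107 Wh = 234.1 kWh
Cost = 234.1 kWh × €0.352/kWh = €82.41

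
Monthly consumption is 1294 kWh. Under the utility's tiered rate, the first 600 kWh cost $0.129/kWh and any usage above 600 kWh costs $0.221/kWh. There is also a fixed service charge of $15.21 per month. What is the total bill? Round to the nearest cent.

$245.98

First 600 kWh × $0.129 = $77.40
Remaining 694 kWh × $0.221 = $153.37
Energy charge = $230.77; + service $15.21 = $245.98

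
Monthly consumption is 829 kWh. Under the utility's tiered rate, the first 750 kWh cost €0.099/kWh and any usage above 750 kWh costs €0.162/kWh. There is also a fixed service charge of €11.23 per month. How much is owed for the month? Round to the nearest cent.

First 750 kWh × €0.099 = €74.25
Remaining 79 kWh × €0.162 = €12.80
Energy charge = €87.05; + service €11.23 = €98.28

€98.28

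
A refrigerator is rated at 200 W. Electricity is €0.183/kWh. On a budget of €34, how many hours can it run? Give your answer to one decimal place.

929.0 h

Energy budget = €34 / €0.183 per kWh = 185.8 kWh = 185,792 Wh
Runtime = 185,792 Wh / 200 W = 929 h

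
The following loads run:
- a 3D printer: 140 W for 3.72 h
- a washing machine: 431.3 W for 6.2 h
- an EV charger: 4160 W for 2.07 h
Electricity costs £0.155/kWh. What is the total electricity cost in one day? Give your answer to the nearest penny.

£1.83

3D printer: 140 W × 3.72 h = 521 Wh = 0.5208 kWh
washing machine: 431.3 W × 6.2 h = 2,674 Wh = 2.674 kWh
EV charger: 4160 W × 2.07 h = 8,611 Wh = 8.611 kWh
Total energy = 0.5208 + 2.674 + 8.611 = 11.81 kWh
Cost = 11.81 kWh × £0.155 = £1.83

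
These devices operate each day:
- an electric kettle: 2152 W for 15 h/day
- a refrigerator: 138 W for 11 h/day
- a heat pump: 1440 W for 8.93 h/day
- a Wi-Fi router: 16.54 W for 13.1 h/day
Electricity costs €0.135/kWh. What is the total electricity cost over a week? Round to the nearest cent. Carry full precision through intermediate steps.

€44.30

electric kettle: 2152 W × 15 h × 7 d = 225,960 Wh = 226 kWh
refrigerator: 138 W × 11 h × 7 d = 10,626 Wh = 10.63 kWh
heat pump: 1440 W × 8.93 h × 7 d = 90,014 Wh = 90.01 kWh
Wi-Fi router: 16.54 W × 13.1 h × 7 d = 1,517 Wh = 1.517 kWh
Total energy = 226 + 10.63 + 90.01 + 1.517 = 328.1 kWh
Cost = 328.1 kWh × €0.135 = €44.30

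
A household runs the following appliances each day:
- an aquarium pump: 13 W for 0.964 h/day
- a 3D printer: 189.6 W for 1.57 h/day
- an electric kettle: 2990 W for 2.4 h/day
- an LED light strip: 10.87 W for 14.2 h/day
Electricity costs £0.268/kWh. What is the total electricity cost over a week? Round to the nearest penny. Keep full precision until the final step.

aquarium pump: 13 W × 0.964 h × 7 d = 88 Wh = 0.08772 kWh
3D printer: 189.6 W × 1.57 h × 7 d = 2,084 Wh = 2.084 kWh
electric kettle: 2990 W × 2.4 h × 7 d = 50,232 Wh = 50.23 kWh
LED light strip: 10.87 W × 14.2 h × 7 d = 1,080 Wh = 1.08 kWh
Total energy = 0.08772 + 2.084 + 50.23 + 1.08 = 53.48 kWh
Cost = 53.48 kWh × £0.268 = £14.33

£14.33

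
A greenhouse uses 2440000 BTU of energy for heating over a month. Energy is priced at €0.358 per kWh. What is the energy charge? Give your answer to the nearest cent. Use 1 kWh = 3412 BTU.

2440000 BTU × (0.00029308 kWh/BTU) = 715.1 kWh
Cost = 715.1 kWh × €0.358/kWh = €256.01

€256.01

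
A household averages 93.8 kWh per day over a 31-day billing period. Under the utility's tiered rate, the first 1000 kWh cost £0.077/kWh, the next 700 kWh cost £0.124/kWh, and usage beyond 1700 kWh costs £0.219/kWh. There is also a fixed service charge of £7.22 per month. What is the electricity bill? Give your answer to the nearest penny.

Usage = 93.8 kWh/day × 31 days = 2907.8 kWh
First 1000 kWh × £0.077 = £77.00
Next 700 kWh × £0.124 = £86.80
Remaining 1207.8 kWh × £0.219 = £264.51
Energy charge = £428.31; + service £7.22 = £435.53

£435.53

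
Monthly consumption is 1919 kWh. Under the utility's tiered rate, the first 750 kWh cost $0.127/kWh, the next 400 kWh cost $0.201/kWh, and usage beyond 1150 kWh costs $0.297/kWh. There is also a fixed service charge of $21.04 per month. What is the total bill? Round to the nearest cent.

$425.08

First 750 kWh × $0.127 = $95.25
Next 400 kWh × $0.201 = $80.40
Remaining 769 kWh × $0.297 = $228.39
Energy charge = $404.04; + service $21.04 = $425.08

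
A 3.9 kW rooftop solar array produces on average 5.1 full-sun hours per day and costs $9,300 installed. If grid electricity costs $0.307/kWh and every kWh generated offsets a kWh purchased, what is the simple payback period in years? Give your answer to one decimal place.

Daily generation = 3.9 kW × 5.1 h = 19.89 kWh
Annual generation = 19.89 × 365 = 7259.8 kWh
Annual savings = 7259.8 × $0.307 = $2,228.77
Payback = $9,300 / $2,228.77 = 4.17 years

4.2 years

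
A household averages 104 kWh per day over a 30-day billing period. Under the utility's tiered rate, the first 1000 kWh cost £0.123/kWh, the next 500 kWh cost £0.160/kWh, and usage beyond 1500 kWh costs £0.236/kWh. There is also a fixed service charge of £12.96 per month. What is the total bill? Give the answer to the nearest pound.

£598

Usage = 104 kWh/day × 30 days = 3120 kWh
First 1000 kWh × £0.123 = £123.00
Next 500 kWh × £0.160 = £80.00
Remaining 1620 kWh × £0.236 = £382.32
Energy charge = £585.32; + service £12.96 = £598.28 ≈ £598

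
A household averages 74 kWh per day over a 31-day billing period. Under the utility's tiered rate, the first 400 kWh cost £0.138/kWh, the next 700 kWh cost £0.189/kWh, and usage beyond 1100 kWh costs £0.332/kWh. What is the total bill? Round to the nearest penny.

Usage = 74 kWh/day × 31 days = 2294 kWh
First 400 kWh × £0.138 = £55.20
Next 700 kWh × £0.189 = £132.30
Remaining 1194 kWh × £0.332 = £396.41
Total = £583.91

£583.91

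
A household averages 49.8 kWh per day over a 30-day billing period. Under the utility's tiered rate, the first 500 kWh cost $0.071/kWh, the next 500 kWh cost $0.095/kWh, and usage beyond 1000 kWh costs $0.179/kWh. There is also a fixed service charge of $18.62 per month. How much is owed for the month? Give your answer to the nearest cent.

$190.05

Usage = 49.8 kWh/day × 30 days = 1494 kWh
First 500 kWh × $0.071 = $35.50
Next 500 kWh × $0.095 = $47.50
Remaining 494 kWh × $0.179 = $88.43
Energy charge = $171.43; + service $18.62 = $190.05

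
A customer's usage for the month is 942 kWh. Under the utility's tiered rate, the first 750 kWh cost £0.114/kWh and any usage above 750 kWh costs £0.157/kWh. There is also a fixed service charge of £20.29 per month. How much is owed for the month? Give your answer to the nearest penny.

First 750 kWh × £0.114 = £85.50
Remaining 192 kWh × £0.157 = £30.14
Energy charge = £115.64; + service £20.29 = £135.93

£135.93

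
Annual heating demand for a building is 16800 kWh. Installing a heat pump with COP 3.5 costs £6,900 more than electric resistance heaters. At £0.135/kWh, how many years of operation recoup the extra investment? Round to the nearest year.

Resistance: 16800 kWh × £0.135 = £2,268.00/yr
Heat pump: 16800 / 3.5 = 4800 kWh in → × £0.135 = £648.00/yr
Annual savings = £1,620.00
Payback = £6,900 / £1,620.00 = 4.26 years

4 years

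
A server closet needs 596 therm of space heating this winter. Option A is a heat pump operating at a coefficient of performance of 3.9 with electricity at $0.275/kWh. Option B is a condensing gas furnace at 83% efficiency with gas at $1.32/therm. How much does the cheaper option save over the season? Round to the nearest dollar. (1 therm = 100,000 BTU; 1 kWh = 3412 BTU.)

$284

Heat load = 596 therm × 100,000 = 59,600,000 BTU
Gas: input = 59,600,000 / 0.83 = 71,807,229 BTU = 718.1 therm → 718.1 × $1.32 = $947.86
Heat pump: 59,600,000 BTU / 3412 = 17,470 kWh heat; / 3.9 = 4,479 kWh in → × $0.275 = $1,231.70
Difference = |$947.86 − $1,231.70| = $283.85 ≈ $284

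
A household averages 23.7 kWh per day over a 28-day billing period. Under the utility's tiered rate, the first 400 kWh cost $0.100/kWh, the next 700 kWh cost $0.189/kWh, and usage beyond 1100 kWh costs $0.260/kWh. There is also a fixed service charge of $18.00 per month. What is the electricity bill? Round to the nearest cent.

Usage = 23.7 kWh/day × 28 days = 663.6 kWh
First 400 kWh × $0.100 = $40.00
Next 263.6 kWh × $0.189 = $49.82
Remaining tier: 0 kWh (not reached)
Energy charge = $89.82; + service $18.00 = $107.82

$107.82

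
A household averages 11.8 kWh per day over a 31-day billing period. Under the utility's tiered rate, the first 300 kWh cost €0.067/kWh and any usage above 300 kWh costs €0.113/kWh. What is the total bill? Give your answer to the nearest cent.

€27.54

Usage = 11.8 kWh/day × 31 days = 365.8 kWh
First 300 kWh × €0.067 = €20.10
Remaining 65.8 kWh × €0.113 = €7.44
Total = €27.54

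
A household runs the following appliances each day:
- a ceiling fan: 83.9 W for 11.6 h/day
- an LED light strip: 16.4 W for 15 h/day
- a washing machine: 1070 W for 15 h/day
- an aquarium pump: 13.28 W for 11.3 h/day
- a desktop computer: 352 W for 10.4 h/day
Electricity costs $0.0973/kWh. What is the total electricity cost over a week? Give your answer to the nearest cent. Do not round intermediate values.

ceiling fan: 83.9 W × 11.6 h × 7 d = 6,813 Wh = 6.813 kWh
LED light strip: 16.4 W × 15 h × 7 d = 1,722 Wh = 1.722 kWh
washing machine: 1070 W × 15 h × 7 d = 112,350 Wh = 112.3 kWh
aquarium pump: 13.28 W × 11.3 h × 7 d = 1,050 Wh = 1.05 kWh
desktop computer: 352 W × 10.4 h × 7 d = 25,626 Wh = 25.63 kWh
Total energy = 6.813 + 1.722 + 112.3 + 1.05 + 25.63 = 147.6 kWh
Cost = 147.6 kWh × $0.0973 = $14.36

$14.36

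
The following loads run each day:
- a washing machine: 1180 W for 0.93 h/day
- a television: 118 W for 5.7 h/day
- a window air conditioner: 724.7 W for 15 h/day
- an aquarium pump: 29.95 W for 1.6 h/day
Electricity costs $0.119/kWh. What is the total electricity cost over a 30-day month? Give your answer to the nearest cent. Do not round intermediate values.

washing machine: 1180 W × 0.93 h × 30 d = 32,922 Wh = 32.92 kWh
television: 118 W × 5.7 h × 30 d = 20,178 Wh = 20.18 kWh
window air conditioner: 724.7 W × 15 h × 30 d = 326,115 Wh = 326.1 kWh
aquarium pump: 29.95 W × 1.6 h × 30 d = 1,438 Wh = 1.438 kWh
Total energy = 32.92 + 20.18 + 326.1 + 1.438 = 380.7 kWh
Cost = 380.7 kWh × $0.119 = $45.30

$45.30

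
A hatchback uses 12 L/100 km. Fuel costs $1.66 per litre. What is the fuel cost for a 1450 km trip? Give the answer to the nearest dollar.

$289

Fuel = 12 L/100 km × 1450 km / 100 = 174 L
Cost = 174 L × $1.66/L = $288.84 ≈ $289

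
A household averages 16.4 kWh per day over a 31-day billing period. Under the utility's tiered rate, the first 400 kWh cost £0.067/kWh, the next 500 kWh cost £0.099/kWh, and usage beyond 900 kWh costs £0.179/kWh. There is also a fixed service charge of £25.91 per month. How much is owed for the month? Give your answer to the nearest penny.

Usage = 16.4 kWh/day × 31 days = 508.4 kWh
First 400 kWh × £0.067 = £26.80
Next 108.4 kWh × £0.099 = £10.73
Remaining tier: 0 kWh (not reached)
Energy charge = £37.53; + service £25.91 = £63.44

£63.44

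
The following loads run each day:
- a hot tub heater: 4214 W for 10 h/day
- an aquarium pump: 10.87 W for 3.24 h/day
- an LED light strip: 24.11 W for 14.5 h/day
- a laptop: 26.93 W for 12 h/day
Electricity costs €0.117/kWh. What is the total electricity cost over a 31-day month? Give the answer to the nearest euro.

€155

hot tub heater: 4214 W × 10 h × 31 d = 1,306,340 Wh = 1,306 kWh
aquarium pump: 10.87 W × 3.24 h × 31 d = 1,092 Wh = 1.092 kWh
LED light strip: 24.11 W × 14.5 h × 31 d = 10,837 Wh = 10.84 kWh
laptop: 26.93 W × 12 h × 31 d = 10,018 Wh = 10.02 kWh
Total energy = 1,306 + 1.092 + 10.84 + 10.02 = 1,328 kWh
Cost = 1,328 kWh × €0.117 = €155.41 ≈ €155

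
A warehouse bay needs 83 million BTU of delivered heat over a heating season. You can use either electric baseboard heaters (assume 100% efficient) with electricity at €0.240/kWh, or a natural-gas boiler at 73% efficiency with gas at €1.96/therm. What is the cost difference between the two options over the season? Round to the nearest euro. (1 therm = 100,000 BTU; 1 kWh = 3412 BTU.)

€3610

Heat load = 83 × 10⁶ BTU = 83,000,000 BTU
Gas: input = 83,000,000 / 0.73 = 113,698,630 BTU = 1,137 therm → 1,137 × €1.96 = €2,228.49
Electric: 83,000,000 BTU / 3412 = 24,330 kWh → × €0.240 = €5,838.22
Difference = |€2,228.49 − €5,838.22| = €3,609.72 ≈ €3610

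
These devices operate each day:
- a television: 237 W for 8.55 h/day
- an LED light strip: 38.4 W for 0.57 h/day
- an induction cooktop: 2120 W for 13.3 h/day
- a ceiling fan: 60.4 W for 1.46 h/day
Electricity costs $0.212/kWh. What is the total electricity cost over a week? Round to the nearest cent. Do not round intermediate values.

$45.01

television: 237 W × 8.55 h × 7 d = 14,184 Wh = 14.18 kWh
LED light strip: 38.4 W × 0.57 h × 7 d = 153 Wh = 0.1532 kWh
induction cooktop: 2120 W × 13.3 h × 7 d = 197,372 Wh = 197.4 kWh
ceiling fan: 60.4 W × 1.46 h × 7 d = 617 Wh = 0.6173 kWh
Total energy = 14.18 + 0.1532 + 197.4 + 0.6173 = 212.3 kWh
Cost = 212.3 kWh × $0.212 = $45.01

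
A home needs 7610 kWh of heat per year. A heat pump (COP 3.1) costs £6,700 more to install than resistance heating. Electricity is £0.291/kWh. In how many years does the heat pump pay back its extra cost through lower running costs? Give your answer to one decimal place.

Resistance: 7610 kWh × £0.291 = £2,214.51/yr
Heat pump: 7610 / 3.1 = 2455 kWh in → × £0.291 = £714.36/yr
Annual savings = £1,500.15
Payback = £6,700 / £1,500.15 = 4.47 years

4.5 years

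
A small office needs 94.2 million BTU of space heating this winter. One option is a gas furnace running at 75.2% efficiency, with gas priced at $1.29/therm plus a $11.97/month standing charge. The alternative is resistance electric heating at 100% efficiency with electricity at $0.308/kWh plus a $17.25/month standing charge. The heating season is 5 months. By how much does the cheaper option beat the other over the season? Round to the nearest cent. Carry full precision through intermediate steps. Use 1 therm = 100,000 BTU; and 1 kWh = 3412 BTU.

Heat load = 94.2 × 10⁶ BTU = 94,200,000 BTU
Gas: input = 94,200,000 / 0.752 = 125,265,957 BTU = 1,253 therm → 1,253 × $1.29 = $1,615.93; + 5 × $11.97 standing = $1,675.78
Electric: 94,200,000 BTU / 3412 = 27,610 kWh → × $0.308 = $8,503.40; + 5 × $17.25 standing = $8,589.65
Difference = |$1,675.78 − $8,589.65| = $6,913.87

$6913.87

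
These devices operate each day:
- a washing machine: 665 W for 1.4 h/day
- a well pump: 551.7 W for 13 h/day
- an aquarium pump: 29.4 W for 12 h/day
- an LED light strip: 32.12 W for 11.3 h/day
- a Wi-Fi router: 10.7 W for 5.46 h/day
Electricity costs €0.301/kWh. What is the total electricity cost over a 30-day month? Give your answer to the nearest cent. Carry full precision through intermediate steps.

€80.16

washing machine: 665 W × 1.4 h × 30 d = 27,930 Wh = 27.93 kWh
well pump: 551.7 W × 13 h × 30 d = 215,163 Wh = 215.2 kWh
aquarium pump: 29.4 W × 12 h × 30 d = 10,584 Wh = 10.58 kWh
LED light strip: 32.12 W × 11.3 h × 30 d = 10,889 Wh = 10.89 kWh
Wi-Fi router: 10.7 W × 5.46 h × 30 d = 1,753 Wh = 1.753 kWh
Total energy = 27.93 + 215.2 + 10.58 + 10.89 + 1.753 = 266.3 kWh
Cost = 266.3 kWh × €0.301 = €80.16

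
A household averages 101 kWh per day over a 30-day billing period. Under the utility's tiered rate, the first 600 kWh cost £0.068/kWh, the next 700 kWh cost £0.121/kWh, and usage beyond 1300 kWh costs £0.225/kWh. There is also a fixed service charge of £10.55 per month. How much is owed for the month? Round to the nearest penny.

Usage = 101 kWh/day × 30 days = 3030 kWh
First 600 kWh × £0.068 = £40.80
Next 700 kWh × £0.121 = £84.70
Remaining 1730 kWh × £0.225 = £389.25
Energy charge = £514.75; + service £10.55 = £525.30

£525.30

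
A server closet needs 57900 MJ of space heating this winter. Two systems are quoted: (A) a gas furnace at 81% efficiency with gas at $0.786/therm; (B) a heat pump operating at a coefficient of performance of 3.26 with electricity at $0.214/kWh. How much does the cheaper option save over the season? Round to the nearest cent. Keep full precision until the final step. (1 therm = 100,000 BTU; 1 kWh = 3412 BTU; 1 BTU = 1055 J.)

Heat load = 57900 MJ = 57,900,000,000 J / 1055 = 54,881,517 BTU
Gas: input = 54,881,517 / 0.81 = 67,754,959 BTU = 677.5 therm → 677.5 × $0.786 = $532.55
Heat pump: 54,881,517 BTU / 3412 = 16,080 kWh heat; / 3.26 = 4,934 kWh in → × $0.214 = $1,055.88
Difference = |$532.55 − $1,055.88| = $523.32

$523.32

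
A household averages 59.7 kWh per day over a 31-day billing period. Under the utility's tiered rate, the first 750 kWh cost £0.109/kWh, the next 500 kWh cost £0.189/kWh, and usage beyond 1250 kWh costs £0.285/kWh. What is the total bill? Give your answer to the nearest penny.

Usage = 59.7 kWh/day × 31 days = 1850.7 kWh
First 750 kWh × £0.109 = £81.75
Next 500 kWh × £0.189 = £94.50
Remaining 600.7 kWh × £0.285 = £171.20
Total = £347.45

£347.45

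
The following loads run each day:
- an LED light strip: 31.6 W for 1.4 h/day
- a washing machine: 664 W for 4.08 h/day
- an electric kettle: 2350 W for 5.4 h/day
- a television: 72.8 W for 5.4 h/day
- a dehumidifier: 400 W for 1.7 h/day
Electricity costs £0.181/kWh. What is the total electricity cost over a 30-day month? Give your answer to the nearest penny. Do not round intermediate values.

£89.68

LED light strip: 31.6 W × 1.4 h × 30 d = 1,327 Wh = 1.327 kWh
washing machine: 664 W × 4.08 h × 30 d = 81,274 Wh = 81.27 kWh
electric kettle: 2350 W × 5.4 h × 30 d = 380,700 Wh = 380.7 kWh
television: 72.8 W × 5.4 h × 30 d = 11,794 Wh = 11.79 kWh
dehumidifier: 400 W × 1.7 h × 30 d = 20,400 Wh = 20.4 kWh
Total energy = 1.327 + 81.27 + 380.7 + 11.79 + 20.4 = 495.5 kWh
Cost = 495.5 kWh × £0.181 = £89.68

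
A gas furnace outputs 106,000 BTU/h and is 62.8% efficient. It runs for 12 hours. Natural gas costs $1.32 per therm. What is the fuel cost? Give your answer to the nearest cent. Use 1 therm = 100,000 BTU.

$26.74

Heat delivered = 106,000 BTU/h × 12 h = 1,272,000 BTU
Gas input = 1,272,000 / 0.628 = 2,025,478 BTU
= 2,025,478 / 100,000 = 20.25 therm
Cost = 20.25 × $1.32/therm = $26.74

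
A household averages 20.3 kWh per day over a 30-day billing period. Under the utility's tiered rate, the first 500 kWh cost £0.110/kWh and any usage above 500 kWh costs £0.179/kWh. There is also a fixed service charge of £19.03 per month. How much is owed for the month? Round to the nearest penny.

£93.54

Usage = 20.3 kWh/day × 30 days = 609 kWh
First 500 kWh × £0.110 = £55.00
Remaining 109 kWh × £0.179 = £19.51
Energy charge = £74.51; + service £19.03 = £93.54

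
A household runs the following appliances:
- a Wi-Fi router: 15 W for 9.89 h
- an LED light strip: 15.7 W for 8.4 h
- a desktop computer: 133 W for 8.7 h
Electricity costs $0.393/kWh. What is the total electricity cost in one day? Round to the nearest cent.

$0.56

Wi-Fi router: 15 W × 9.89 h = 148 Wh = 0.1484 kWh
LED light strip: 15.7 W × 8.4 h = 132 Wh = 0.1319 kWh
desktop computer: 133 W × 8.7 h = 1,157 Wh = 1.157 kWh
Total energy = 0.1484 + 0.1319 + 1.157 = 1.437 kWh
Cost = 1.437 kWh × $0.393 = $0.56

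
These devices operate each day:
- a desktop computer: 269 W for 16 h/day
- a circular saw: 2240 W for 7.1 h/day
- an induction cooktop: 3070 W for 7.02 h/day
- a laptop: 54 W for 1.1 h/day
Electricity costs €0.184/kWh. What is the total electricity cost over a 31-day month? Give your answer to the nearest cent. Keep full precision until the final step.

desktop computer: 269 W × 16 h × 31 d = 133,424 Wh = 133.4 kWh
circular saw: 2240 W × 7.1 h × 31 d = 493,024 Wh = 493 kWh
induction cooktop: 3070 W × 7.02 h × 31 d = 668,093 Wh = 668.1 kWh
laptop: 54 W × 1.1 h × 31 d = 1,841 Wh = 1.841 kWh
Total energy = 133.4 + 493 + 668.1 + 1.841 = 1,296 kWh
Cost = 1,296 kWh × €0.184 = €238.53

€238.53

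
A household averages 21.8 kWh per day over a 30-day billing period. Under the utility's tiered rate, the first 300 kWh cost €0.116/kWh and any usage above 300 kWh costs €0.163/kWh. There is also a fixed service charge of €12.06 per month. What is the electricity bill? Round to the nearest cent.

Usage = 21.8 kWh/day × 30 days = 654 kWh
First 300 kWh × €0.116 = €34.80
Remaining 354 kWh × €0.163 = €57.70
Energy charge = €92.50; + service €12.06 = €104.56

€104.56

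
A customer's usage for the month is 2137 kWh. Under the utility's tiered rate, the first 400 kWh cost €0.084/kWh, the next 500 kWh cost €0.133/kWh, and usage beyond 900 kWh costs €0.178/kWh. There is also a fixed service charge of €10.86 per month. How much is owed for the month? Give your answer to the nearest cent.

First 400 kWh × €0.084 = €33.60
Next 500 kWh × €0.133 = €66.50
Remaining 1237 kWh × €0.178 = €220.19
Energy charge = €320.29; + service €10.86 = €331.15

€331.15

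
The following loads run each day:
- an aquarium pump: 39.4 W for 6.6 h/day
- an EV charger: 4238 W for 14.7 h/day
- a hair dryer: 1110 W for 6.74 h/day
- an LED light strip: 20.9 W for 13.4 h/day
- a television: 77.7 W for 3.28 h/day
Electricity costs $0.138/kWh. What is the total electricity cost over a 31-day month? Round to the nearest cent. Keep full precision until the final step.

aquarium pump: 39.4 W × 6.6 h × 31 d = 8,061 Wh = 8.061 kWh
EV charger: 4238 W × 14.7 h × 31 d = 1,931,257 Wh = 1,931 kWh
hair dryer: 1110 W × 6.74 h × 31 d = 231,923 Wh = 231.9 kWh
LED light strip: 20.9 W × 13.4 h × 31 d = 8,682 Wh = 8.682 kWh
television: 77.7 W × 3.28 h × 31 d = 7,901 Wh = 7.901 kWh
Total energy = 8.061 + 1,931 + 231.9 + 8.682 + 7.901 = 2,188 kWh
Cost = 2,188 kWh × $0.138 = $301.92

$301.92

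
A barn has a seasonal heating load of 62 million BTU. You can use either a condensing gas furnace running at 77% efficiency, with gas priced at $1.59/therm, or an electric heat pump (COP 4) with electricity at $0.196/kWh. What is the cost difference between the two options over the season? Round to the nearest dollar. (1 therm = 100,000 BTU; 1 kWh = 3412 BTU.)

Heat load = 62 × 10⁶ BTU = 62,000,000 BTU
Gas: input = 62,000,000 / 0.770 = 80,519,481 BTU = 805.2 therm → 805.2 × $1.59 = $1,280.26
Heat pump: 62,000,000 BTU / 3412 = 18,170 kWh heat; / 4 = 4,543 kWh in → × $0.196 = $890.39
Difference = |$1,280.26 − $890.39| = $389.87 ≈ $390

$390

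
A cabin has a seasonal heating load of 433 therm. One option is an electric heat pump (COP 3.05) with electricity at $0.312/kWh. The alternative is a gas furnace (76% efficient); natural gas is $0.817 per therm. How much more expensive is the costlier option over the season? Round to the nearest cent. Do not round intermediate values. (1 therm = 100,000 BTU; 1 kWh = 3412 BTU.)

$832.70

Heat load = 433 therm × 100,000 = 43,300,000 BTU
Gas: input = 43,300,000 / 0.76 = 56,973,684 BTU = 569.7 therm → 569.7 × $0.817 = $465.47
Heat pump: 43,300,000 BTU / 3412 = 12,690 kWh heat; / 3.05 = 4,161 kWh in → × $0.312 = $1,298.18
Difference = |$465.47 − $1,298.18| = $832.70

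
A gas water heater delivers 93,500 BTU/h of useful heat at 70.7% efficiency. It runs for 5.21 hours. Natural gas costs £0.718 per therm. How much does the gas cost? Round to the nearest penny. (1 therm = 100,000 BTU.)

Heat delivered = 93,500 BTU/h × 5.21 h = 487,135 BTU
Gas input = 487,135 / 0.707 = 689,017 BTU
= 689,017 / 100,000 = 6.89 therm
Cost = 6.89 × £0.718/therm = £4.95

£4.95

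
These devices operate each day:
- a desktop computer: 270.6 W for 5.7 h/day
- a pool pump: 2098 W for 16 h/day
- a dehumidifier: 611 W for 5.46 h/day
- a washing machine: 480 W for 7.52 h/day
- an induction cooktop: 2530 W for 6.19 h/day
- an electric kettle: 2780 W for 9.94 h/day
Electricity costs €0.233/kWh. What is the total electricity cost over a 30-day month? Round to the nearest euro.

€597

desktop computer: 270.6 W × 5.7 h × 30 d = 46,273 Wh = 46.27 kWh
pool pump: 2098 W × 16 h × 30 d = 1,007,040 Wh = 1,007 kWh
dehumidifier: 611 W × 5.46 h × 30 d = 100,082 Wh = 100.1 kWh
washing machine: 480 W × 7.52 h × 30 d = 108,288 Wh = 108.3 kWh
induction cooktop: 2530 W × 6.19 h × 30 d = 469,821 Wh = 469.8 kWh
electric kettle: 2780 W × 9.94 h × 30 d = 828,996 Wh = 829 kWh
Total energy = 46.27 + 1,007 + 100.1 + 108.3 + 469.8 + 829 = 2,560 kWh
Cost = 2,560 kWh × €0.233 = €596.60 ≈ €597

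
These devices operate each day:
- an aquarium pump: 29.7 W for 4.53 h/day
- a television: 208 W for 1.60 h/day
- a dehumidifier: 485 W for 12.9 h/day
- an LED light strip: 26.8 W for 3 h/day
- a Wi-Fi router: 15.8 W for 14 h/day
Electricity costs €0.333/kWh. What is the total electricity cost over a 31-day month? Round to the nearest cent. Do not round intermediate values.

aquarium pump: 29.7 W × 4.53 h × 31 d = 4,171 Wh = 4.171 kWh
television: 208 W × 1.60 h × 31 d = 10,317 Wh = 10.32 kWh
dehumidifier: 485 W × 12.9 h × 31 d = 193,952 Wh = 194 kWh
LED light strip: 26.8 W × 3 h × 31 d = 2,492 Wh = 2.492 kWh
Wi-Fi router: 15.8 W × 14 h × 31 d = 6,857 Wh = 6.857 kWh
Total energy = 4.171 + 10.32 + 194 + 2.492 + 6.857 = 217.8 kWh
Cost = 217.8 kWh × €0.333 = €72.52

€72.52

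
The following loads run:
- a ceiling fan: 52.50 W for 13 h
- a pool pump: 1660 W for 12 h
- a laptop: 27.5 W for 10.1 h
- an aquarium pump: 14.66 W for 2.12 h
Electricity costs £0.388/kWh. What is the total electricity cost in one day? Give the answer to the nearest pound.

£8

ceiling fan: 52.50 W × 13 h = 682 Wh = 0.6825 kWh
pool pump: 1660 W × 12 h = 19,920 Wh = 19.92 kWh
laptop: 27.5 W × 10.1 h = 278 Wh = 0.2777 kWh
aquarium pump: 14.66 W × 2.12 h = 31 Wh = 0.03108 kWh
Total energy = 0.6825 + 19.92 + 0.2777 + 0.03108 = 20.91 kWh
Cost = 20.91 kWh × £0.388 = £8.11 ≈ £8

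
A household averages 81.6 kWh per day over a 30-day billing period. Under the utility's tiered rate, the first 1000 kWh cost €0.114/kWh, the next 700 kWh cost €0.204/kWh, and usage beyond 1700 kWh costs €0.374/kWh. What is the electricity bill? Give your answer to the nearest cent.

€536.55

Usage = 81.6 kWh/day × 30 days = 2448 kWh
First 1000 kWh × €0.114 = €114.00
Next 700 kWh × €0.204 = €142.80
Remaining 748 kWh × €0.374 = €279.75
Total = €536.55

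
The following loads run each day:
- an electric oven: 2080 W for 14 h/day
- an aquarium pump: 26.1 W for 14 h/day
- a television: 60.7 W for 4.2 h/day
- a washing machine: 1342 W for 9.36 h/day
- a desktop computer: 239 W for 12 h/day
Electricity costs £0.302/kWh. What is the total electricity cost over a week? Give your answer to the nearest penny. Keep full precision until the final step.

£95.49

electric oven: 2080 W × 14 h × 7 d = 203,840 Wh = 203.8 kWh
aquarium pump: 26.1 W × 14 h × 7 d = 2,558 Wh = 2.558 kWh
television: 60.7 W × 4.2 h × 7 d = 1,785 Wh = 1.785 kWh
washing machine: 1342 W × 9.36 h × 7 d = 87,928 Wh = 87.93 kWh
desktop computer: 239 W × 12 h × 7 d = 20,076 Wh = 20.08 kWh
Total energy = 203.8 + 2.558 + 1.785 + 87.93 + 20.08 = 316.2 kWh
Cost = 316.2 kWh × £0.302 = £95.49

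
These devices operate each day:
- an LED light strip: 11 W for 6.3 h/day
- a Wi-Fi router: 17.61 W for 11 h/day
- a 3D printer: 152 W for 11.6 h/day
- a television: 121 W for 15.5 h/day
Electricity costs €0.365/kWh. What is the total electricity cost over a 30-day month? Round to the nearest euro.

€43

LED light strip: 11 W × 6.3 h × 30 d = 2,079 Wh = 2.079 kWh
Wi-Fi router: 17.61 W × 11 h × 30 d = 5,811 Wh = 5.811 kWh
3D printer: 152 W × 11.6 h × 30 d = 52,896 Wh = 52.9 kWh
television: 121 W × 15.5 h × 30 d = 56,265 Wh = 56.27 kWh
Total energy = 2.079 + 5.811 + 52.9 + 56.27 = 117.1 kWh
Cost = 117.1 kWh × €0.365 = €42.72 ≈ €43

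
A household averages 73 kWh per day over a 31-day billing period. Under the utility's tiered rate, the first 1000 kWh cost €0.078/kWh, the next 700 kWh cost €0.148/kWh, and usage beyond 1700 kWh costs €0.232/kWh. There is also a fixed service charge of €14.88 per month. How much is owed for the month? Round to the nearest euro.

€327

Usage = 73 kWh/day × 31 days = 2263 kWh
First 1000 kWh × €0.078 = €78.00
Next 700 kWh × €0.148 = €103.60
Remaining 563 kWh × €0.232 = €130.62
Energy charge = €312.22; + service €14.88 = €327.10 ≈ €327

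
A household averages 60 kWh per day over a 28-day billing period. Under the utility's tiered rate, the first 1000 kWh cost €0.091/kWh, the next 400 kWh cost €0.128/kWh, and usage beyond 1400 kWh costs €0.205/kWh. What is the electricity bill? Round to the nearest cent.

Usage = 60 kWh/day × 28 days = 1680 kWh
First 1000 kWh × €0.091 = €91.00
Next 400 kWh × €0.128 = €51.20
Remaining 280 kWh × €0.205 = €57.40
Total = €199.60

€199.60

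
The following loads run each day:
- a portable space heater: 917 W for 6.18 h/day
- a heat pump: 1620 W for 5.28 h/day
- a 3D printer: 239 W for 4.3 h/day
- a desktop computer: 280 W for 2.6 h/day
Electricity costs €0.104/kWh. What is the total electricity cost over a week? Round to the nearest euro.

€12

portable space heater: 917 W × 6.18 h × 7 d = 39,669 Wh = 39.67 kWh
heat pump: 1620 W × 5.28 h × 7 d = 59,875 Wh = 59.88 kWh
3D printer: 239 W × 4.3 h × 7 d = 7,194 Wh = 7.194 kWh
desktop computer: 280 W × 2.6 h × 7 d = 5,096 Wh = 5.096 kWh
Total energy = 39.67 + 59.88 + 7.194 + 5.096 = 111.8 kWh
Cost = 111.8 kWh × €0.104 = €11.63 ≈ €12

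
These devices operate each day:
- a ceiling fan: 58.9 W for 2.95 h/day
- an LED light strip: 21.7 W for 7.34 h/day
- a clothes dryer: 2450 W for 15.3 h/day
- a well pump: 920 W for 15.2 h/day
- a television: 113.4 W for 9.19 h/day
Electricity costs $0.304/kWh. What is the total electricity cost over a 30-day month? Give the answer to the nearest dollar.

$482

ceiling fan: 58.9 W × 2.95 h × 30 d = 5,213 Wh = 5.213 kWh
LED light strip: 21.7 W × 7.34 h × 30 d = 4,778 Wh = 4.778 kWh
clothes dryer: 2450 W × 15.3 h × 30 d = 1,124,550 Wh = 1,125 kWh
well pump: 920 W × 15.2 h × 30 d = 419,520 Wh = 419.5 kWh
television: 113.4 W × 9.19 h × 30 d = 31,264 Wh = 31.26 kWh
Total energy = 5.213 + 4.778 + 1,125 + 419.5 + 31.26 = 1,585 kWh
Cost = 1,585 kWh × $0.304 = $481.94 ≈ $482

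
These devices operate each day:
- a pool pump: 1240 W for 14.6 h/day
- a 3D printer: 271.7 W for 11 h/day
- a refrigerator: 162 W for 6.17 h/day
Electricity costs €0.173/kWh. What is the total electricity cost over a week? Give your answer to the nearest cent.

pool pump: 1240 W × 14.6 h × 7 d = 126,728 Wh = 126.7 kWh
3D printer: 271.7 W × 11 h × 7 d = 20,921 Wh = 20.92 kWh
refrigerator: 162 W × 6.17 h × 7 d = 6,997 Wh = 6.997 kWh
Total energy = 126.7 + 20.92 + 6.997 = 154.6 kWh
Cost = 154.6 kWh × €0.173 = €26.75

€26.75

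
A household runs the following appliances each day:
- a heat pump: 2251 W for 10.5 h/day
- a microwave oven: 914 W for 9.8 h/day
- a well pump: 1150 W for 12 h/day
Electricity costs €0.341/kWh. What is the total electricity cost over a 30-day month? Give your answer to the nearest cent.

heat pump: 2251 W × 10.5 h × 30 d = 709,065 Wh = 709.1 kWh
microwave oven: 914 W × 9.8 h × 30 d = 268,716 Wh = 268.7 kWh
well pump: 1150 W × 12 h × 30 d = 414,000 Wh = 414 kWh
Total energy = 709.1 + 268.7 + 414 = 1,392 kWh
Cost = 1,392 kWh × €0.341 = €474.60

€474.60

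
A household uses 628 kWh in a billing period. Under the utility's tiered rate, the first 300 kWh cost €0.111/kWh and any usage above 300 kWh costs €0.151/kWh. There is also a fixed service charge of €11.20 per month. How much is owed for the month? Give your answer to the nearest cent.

€94.03

First 300 kWh × €0.111 = €33.30
Remaining 328 kWh × €0.151 = €49.53
Energy charge = €82.83; + service €11.20 = €94.03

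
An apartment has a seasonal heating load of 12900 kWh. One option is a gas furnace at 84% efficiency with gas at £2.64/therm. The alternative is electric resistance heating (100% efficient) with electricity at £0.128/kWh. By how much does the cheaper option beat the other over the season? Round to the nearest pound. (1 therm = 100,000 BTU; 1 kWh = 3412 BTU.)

£268

Heat load = 12900 kWh × 3412 = 44,014,800 BTU
Gas: input = 44,014,800 / 0.840 = 52,398,571 BTU = 524 therm → 524 × £2.64 = £1,383.32
Electric: 44,014,800 BTU / 3412 = 12,900 kWh → × £0.128 = £1,651.20
Difference = |£1,383.32 − £1,651.20| = £267.88 ≈ £268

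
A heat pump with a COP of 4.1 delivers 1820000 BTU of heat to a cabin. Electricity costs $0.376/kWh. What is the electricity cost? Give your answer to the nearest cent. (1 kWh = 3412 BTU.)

$48.92

Heat delivered = 1,820,000 BTU / 3412 = 533.4 kWh
Electrical input = 533.4 kWh / 4.1 = 130.1 kWh
Cost = 130.1 × $0.376/kWh = $48.92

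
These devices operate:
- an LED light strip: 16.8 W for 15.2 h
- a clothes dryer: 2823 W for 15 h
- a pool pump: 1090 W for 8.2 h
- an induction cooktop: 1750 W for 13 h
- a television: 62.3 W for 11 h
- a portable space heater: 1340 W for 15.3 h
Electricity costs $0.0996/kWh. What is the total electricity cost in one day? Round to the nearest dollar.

LED light strip: 16.8 W × 15.2 h = 255 Wh = 0.2554 kWh
clothes dryer: 2823 W × 15 h = 42,345 Wh = 42.34 kWh
pool pump: 1090 W × 8.2 h = 8,938 Wh = 8.938 kWh
induction cooktop: 1750 W × 13 h = 22,750 Wh = 22.75 kWh
television: 62.3 W × 11 h = 685 Wh = 0.6853 kWh
portable space heater: 1340 W × 15.3 h = 20,502 Wh = 20.5 kWh
Total energy = 0.2554 + 42.34 + 8.938 + 22.75 + 0.6853 + 20.5 = 95.48 kWh
Cost = 95.48 kWh × $0.0996 = $9.51 ≈ $10

$10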